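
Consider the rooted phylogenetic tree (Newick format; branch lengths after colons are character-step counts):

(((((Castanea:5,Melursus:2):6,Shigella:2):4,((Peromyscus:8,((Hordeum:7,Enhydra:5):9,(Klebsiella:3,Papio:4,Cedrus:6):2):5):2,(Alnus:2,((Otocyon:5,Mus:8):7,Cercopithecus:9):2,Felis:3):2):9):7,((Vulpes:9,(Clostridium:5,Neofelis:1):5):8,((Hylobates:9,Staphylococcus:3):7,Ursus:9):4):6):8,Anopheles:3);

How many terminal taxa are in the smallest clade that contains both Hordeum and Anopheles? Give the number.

The MRCA of Hordeum and Anopheles is the root, so the clade is the entire tree.
That clade contains 21 terminal taxa: Alnus, Anopheles, Castanea, Cedrus, Cercopithecus, Clostridium, Enhydra, Felis, Hordeum, Hylobates, Klebsiella, Melursus, Mus, Neofelis, Otocyon, Papio, Peromyscus, Shigella, Staphylococcus, Ursus, Vulpes.

21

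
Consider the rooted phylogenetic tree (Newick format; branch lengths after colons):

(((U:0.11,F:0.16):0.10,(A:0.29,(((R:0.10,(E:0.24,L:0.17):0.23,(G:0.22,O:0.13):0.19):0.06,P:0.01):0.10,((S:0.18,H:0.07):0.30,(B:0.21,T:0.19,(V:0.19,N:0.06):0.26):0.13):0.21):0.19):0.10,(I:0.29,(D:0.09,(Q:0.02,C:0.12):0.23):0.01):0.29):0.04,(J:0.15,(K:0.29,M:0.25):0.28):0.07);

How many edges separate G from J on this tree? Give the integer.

The MRCA of G and J is the root of the tree.
From G up to that node: 7 branches. From J up to the same node: 2 branches. Total: 7 + 2 = 9.

9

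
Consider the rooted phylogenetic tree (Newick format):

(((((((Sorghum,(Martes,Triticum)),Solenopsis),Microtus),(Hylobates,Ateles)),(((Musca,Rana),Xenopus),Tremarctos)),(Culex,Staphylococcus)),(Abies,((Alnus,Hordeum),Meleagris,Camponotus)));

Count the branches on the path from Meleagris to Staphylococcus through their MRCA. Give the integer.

6

The MRCA of Meleagris and Staphylococcus is the root of the tree.
From Meleagris up to that node: 3 branches. From Staphylococcus up to the same node: 3 branches. Total: 3 + 3 = 6.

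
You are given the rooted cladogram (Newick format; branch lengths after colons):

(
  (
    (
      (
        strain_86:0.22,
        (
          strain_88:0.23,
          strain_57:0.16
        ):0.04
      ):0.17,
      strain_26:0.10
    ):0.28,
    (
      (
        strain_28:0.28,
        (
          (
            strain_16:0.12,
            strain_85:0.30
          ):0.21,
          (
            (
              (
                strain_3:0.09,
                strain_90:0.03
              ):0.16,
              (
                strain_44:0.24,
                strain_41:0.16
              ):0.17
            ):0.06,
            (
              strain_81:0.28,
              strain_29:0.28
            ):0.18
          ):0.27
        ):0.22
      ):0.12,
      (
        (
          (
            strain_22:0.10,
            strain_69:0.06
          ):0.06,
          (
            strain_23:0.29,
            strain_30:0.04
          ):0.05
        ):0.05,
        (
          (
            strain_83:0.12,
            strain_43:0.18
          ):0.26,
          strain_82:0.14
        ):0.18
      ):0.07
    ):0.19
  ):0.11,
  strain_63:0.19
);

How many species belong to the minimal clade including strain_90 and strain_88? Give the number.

20

The MRCA of strain_90 and strain_88 is the node subtending (((strain_86,(strain_88,strain_57)),strain_26),((strain_28,((strain_16,strain_85),(((strain_3,strain_90),(strain_44,strain_41)),(strain_81,strain_29)))),(((strain_22,strain_69),(strain_23,strain_30)),((strain_83,strain_43),strain_82)))).
That clade contains 20 terminal taxa: strain_16, strain_22, strain_23, strain_26, strain_28, strain_29, strain_3, strain_30, strain_41, strain_43, strain_44, strain_57, strain_69, strain_81, strain_82, strain_83, strain_85, strain_86, strain_88, strain_90.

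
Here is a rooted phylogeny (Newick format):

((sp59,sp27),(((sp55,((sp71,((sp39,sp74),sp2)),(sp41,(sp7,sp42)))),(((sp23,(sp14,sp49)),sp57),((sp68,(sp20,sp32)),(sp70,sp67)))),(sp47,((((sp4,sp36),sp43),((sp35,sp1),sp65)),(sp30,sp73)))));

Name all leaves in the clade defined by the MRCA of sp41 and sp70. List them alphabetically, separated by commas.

sp14, sp2, sp20, sp23, sp32, sp39, sp41, sp42, sp49, sp55, sp57, sp67, sp68, sp7, sp70, sp71, sp74

Tracing sp41: it sits inside (sp41,(sp7,sp42)).
Tracing sp70: it sits inside (sp70,sp67).
The smallest clade enclosing both is ((sp55,((sp71,((sp39,sp74),sp2)),(sp41,(sp7,sp42)))),(((sp23,(sp14,sp49)),sp57),((sp68,(sp20,sp32)),(sp70,sp67)))); the answer is its 17 terminal taxa in alphabetical order.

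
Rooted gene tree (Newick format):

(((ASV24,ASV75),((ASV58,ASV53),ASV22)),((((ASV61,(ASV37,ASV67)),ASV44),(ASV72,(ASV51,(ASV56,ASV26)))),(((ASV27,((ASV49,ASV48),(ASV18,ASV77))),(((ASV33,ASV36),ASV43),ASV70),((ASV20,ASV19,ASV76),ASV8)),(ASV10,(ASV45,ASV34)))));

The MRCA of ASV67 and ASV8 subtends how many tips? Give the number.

The MRCA of ASV67 and ASV8 is the node subtending ((((ASV61,(ASV37,ASV67)),ASV44),(ASV72,(ASV51,(ASV56,ASV26)))),(((ASV27,((ASV49,ASV48),(ASV18,ASV77))),(((ASV33,ASV36),ASV43),ASV70),((ASV20,ASV19,ASV76),ASV8)),(ASV10,(ASV45,ASV34)))).
That clade contains 24 terminal taxa: ASV10, ASV18, ASV19, ASV20, ASV26, ASV27, ASV33, ASV34, ASV36, ASV37, ASV43, ASV44, ASV45, ASV48, ASV49, ASV51, ASV56, ASV61, ASV67, ASV70, ASV72, ASV76, ASV77, ASV8.

24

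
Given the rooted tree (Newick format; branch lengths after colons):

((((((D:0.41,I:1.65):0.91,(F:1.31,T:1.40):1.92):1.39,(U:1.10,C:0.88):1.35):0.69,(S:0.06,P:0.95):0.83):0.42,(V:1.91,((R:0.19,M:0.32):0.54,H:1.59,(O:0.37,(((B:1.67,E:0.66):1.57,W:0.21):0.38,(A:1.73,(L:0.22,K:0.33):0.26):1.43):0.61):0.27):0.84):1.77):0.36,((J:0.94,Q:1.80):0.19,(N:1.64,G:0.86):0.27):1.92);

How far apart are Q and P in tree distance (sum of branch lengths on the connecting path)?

6.47

The path runs Q → … → MRCA → … → P; the MRCA is the root of the tree.
Branch lengths along that path: 1.80 + 0.19 + 1.92 + 0.36 + 0.42 + 0.83 + 0.95 = 6.47.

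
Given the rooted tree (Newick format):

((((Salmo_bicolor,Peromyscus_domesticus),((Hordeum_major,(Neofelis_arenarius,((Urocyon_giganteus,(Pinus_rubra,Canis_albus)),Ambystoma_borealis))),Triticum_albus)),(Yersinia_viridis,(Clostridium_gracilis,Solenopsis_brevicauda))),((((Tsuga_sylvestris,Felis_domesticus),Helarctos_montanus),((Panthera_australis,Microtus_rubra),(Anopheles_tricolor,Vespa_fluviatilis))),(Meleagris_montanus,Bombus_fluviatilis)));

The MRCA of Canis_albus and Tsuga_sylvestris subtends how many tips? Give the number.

21

The MRCA of Canis_albus and Tsuga_sylvestris is the root, so the clade is the entire tree.
That clade contains 21 terminal taxa: Ambystoma_borealis, Anopheles_tricolor, Bombus_fluviatilis, Canis_albus, Clostridium_gracilis, Felis_domesticus, Helarctos_montanus, Hordeum_major, Meleagris_montanus, Microtus_rubra, Neofelis_arenarius, Panthera_australis, Peromyscus_domesticus, Pinus_rubra, Salmo_bicolor, Solenopsis_brevicauda, Triticum_albus, Tsuga_sylvestris, Urocyon_giganteus, Vespa_fluviatilis, Yersinia_viridis.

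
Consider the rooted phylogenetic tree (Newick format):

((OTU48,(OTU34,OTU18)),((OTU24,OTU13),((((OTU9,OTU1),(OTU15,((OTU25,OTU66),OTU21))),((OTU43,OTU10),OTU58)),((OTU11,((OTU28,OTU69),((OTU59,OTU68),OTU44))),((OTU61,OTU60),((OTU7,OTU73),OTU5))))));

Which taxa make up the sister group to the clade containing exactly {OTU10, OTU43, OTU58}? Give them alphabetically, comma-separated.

OTU1, OTU15, OTU21, OTU25, OTU66, OTU9

The clade containing exactly {OTU10, OTU43, OTU58} attaches to the tree at the node subtending (((OTU9,OTU1),(OTU15,((OTU25,OTU66),OTU21))),((OTU43,OTU10),OTU58)).
The other lineage descending from that same node — the sister group — is ((OTU9,OTU1),(OTU15,((OTU25,OTU66),OTU21))); its 6 tips in alphabetical order are the answer.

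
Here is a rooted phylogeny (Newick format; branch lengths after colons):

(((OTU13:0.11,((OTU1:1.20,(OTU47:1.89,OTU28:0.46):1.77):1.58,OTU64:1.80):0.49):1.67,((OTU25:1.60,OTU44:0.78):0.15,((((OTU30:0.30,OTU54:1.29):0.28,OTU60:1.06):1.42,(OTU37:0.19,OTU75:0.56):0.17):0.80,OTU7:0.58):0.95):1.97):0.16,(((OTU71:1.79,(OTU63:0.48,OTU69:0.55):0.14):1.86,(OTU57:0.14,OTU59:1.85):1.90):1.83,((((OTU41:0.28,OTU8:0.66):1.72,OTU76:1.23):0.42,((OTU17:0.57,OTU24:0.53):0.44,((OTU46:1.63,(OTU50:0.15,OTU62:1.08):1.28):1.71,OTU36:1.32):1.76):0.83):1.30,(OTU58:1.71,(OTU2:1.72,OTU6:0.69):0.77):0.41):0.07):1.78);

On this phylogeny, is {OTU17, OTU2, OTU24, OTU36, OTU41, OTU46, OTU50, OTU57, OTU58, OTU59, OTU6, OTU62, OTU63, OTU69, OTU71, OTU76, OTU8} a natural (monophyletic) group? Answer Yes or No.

Yes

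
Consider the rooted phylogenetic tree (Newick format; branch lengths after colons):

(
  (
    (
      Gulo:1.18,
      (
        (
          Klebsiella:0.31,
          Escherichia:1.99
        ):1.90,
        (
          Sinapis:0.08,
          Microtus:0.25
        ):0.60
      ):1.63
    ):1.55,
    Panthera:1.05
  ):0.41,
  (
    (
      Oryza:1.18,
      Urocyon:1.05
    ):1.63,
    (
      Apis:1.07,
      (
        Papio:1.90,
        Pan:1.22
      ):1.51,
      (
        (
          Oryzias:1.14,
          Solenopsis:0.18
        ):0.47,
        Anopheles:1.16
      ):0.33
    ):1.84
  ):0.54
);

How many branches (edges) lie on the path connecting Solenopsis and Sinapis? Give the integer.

10

The MRCA of Solenopsis and Sinapis is the root of the tree.
From Solenopsis up to that node: 5 branches. From Sinapis up to the same node: 5 branches. Total: 5 + 5 = 10.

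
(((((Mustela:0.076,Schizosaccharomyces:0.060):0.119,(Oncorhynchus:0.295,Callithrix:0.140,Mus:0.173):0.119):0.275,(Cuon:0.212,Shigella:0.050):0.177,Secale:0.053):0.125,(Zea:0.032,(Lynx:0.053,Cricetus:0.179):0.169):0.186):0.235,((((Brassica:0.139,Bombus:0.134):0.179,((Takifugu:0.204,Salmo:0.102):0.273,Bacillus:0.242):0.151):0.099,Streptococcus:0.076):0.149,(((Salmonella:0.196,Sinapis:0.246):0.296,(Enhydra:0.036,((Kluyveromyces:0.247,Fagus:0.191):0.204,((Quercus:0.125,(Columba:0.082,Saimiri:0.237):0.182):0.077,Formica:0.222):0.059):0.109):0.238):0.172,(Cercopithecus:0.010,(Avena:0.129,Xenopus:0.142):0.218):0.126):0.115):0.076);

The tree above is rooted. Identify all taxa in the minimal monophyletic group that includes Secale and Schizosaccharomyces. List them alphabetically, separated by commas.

Callithrix, Cuon, Mus, Mustela, Oncorhynchus, Schizosaccharomyces, Secale, Shigella

Tracing Secale: it sits inside (((Mustela,Schizosaccharomyces),(Oncorhynchus,Callithrix,Mus)),(Cuon,Shigella),Secale).
Tracing Schizosaccharomyces: it sits inside (Mustela,Schizosaccharomyces).
The smallest clade enclosing both is (((Mustela,Schizosaccharomyces),(Oncorhynchus,Callithrix,Mus)),(Cuon,Shigella),Secale); the answer is its 8 terminal taxa in alphabetical order.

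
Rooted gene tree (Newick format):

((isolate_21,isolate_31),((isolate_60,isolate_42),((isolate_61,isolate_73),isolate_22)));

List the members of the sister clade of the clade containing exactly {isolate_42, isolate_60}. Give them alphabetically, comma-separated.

The clade containing exactly {isolate_42, isolate_60} attaches to the tree at the node subtending ((isolate_60,isolate_42),((isolate_61,isolate_73),isolate_22)).
The other lineage descending from that same node — the sister group — is ((isolate_61,isolate_73),isolate_22); its 3 tips in alphabetical order are the answer.

isolate_22, isolate_61, isolate_73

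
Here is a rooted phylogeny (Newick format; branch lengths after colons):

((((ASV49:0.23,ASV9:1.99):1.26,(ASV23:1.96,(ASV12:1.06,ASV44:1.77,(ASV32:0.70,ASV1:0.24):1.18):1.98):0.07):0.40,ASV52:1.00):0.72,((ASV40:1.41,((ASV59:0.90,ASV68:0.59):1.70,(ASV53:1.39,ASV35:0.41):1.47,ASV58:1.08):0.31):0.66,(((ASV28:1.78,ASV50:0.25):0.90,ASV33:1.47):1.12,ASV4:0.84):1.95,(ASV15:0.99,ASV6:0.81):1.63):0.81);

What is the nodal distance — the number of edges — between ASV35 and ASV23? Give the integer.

9

The MRCA of ASV35 and ASV23 is the root of the tree.
From ASV35 up to that node: 5 branches. From ASV23 up to the same node: 4 branches. Total: 5 + 4 = 9.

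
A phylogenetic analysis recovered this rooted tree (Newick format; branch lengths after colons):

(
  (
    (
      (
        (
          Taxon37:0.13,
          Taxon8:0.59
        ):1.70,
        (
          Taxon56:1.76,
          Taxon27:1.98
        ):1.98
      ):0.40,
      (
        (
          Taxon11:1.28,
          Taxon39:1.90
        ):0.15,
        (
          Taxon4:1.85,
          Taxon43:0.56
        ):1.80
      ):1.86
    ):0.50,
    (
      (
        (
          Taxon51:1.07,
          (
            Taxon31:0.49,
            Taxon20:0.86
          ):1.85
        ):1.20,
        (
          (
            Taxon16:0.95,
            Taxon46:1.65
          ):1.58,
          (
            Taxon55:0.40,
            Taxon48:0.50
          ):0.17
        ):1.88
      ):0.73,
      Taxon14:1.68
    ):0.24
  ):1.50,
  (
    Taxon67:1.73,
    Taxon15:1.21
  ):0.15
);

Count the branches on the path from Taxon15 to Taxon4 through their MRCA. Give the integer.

7

The MRCA of Taxon15 and Taxon4 is the root of the tree.
From Taxon15 up to that node: 2 branches. From Taxon4 up to the same node: 5 branches. Total: 2 + 5 = 7.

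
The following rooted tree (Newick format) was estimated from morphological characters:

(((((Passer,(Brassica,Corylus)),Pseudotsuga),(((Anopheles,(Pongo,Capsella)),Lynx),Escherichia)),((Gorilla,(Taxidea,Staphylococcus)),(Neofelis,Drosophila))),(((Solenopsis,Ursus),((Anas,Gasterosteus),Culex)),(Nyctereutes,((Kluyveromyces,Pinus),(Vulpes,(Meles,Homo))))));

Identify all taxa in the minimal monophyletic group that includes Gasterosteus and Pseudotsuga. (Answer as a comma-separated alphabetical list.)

Tracing Gasterosteus: it sits inside (Anas,Gasterosteus).
Tracing Pseudotsuga: it sits inside ((Passer,(Brassica,Corylus)),Pseudotsuga).
The smallest clade enclosing both is the whole tree (their MRCA is the root), so the answer is all 25 tips in alphabetical order.

Anas, Anopheles, Brassica, Capsella, Corylus, Culex, Drosophila, Escherichia, Gasterosteus, Gorilla, Homo, Kluyveromyces, Lynx, Meles, Neofelis, Nyctereutes, Passer, Pinus, Pongo, Pseudotsuga, Solenopsis, Staphylococcus, Taxidea, Ursus, Vulpes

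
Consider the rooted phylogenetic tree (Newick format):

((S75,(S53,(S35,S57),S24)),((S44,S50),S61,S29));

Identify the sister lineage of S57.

S35

S57 attaches to the tree at the node subtending (S35,S57).
The other lineage descending from that same node — the sister group — is the single tip S35.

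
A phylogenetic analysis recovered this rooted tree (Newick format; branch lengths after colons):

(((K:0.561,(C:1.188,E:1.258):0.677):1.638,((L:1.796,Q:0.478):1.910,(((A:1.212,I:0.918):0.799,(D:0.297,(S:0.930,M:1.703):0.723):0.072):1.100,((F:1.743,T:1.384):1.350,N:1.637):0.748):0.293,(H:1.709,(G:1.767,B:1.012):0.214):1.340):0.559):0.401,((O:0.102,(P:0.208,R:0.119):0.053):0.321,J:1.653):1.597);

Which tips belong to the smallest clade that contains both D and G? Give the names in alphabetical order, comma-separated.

A, B, D, F, G, H, I, L, M, N, Q, S, T

Tracing D: it sits inside (D,(S,M)).
Tracing G: it sits inside (G,B).
The smallest clade enclosing both is ((L,Q),(((A,I),(D,(S,M))),((F,T),N)),(H,(G,B))); the answer is its 13 terminal taxa in alphabetical order.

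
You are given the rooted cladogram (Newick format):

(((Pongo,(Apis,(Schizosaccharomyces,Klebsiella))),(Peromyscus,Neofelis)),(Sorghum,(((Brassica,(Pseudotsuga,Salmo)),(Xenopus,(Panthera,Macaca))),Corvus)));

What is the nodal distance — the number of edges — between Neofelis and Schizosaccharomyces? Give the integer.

6

The MRCA of Neofelis and Schizosaccharomyces is the node subtending ((Pongo,(Apis,(Schizosaccharomyces,Klebsiella))),(Peromyscus,Neofelis)).
From Neofelis up to that node: 2 branches. From Schizosaccharomyces up to the same node: 4 branches. Total: 2 + 4 = 6.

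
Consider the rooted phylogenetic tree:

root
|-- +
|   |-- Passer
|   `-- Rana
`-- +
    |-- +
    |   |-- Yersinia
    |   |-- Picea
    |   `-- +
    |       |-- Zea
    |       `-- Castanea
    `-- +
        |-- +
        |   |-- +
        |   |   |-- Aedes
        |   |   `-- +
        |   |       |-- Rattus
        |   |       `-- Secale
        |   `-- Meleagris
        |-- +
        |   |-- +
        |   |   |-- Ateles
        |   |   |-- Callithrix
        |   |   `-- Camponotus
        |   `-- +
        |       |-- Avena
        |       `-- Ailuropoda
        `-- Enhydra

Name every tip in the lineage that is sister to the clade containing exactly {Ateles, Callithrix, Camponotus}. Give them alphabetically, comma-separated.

Ailuropoda, Avena

The clade containing exactly {Ateles, Callithrix, Camponotus} attaches to the tree at the node subtending ((Ateles,Callithrix,Camponotus),(Avena,Ailuropoda)).
The other lineage descending from that same node — the sister group — is (Avena,Ailuropoda); its 2 tips in alphabetical order are the answer.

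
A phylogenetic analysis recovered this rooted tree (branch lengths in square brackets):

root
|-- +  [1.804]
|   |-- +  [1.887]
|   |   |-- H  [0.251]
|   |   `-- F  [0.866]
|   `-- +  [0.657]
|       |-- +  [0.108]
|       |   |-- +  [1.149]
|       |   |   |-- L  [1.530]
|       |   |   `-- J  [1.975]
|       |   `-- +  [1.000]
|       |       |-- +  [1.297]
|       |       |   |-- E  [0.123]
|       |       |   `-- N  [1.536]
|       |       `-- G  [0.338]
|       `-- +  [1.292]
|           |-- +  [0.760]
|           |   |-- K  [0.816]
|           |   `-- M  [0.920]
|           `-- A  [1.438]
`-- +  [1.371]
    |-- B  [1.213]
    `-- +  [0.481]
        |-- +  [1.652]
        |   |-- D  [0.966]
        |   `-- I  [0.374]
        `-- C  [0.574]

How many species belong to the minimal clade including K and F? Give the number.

10

The MRCA of K and F is the node subtending ((H,F),(((L,J),((E,N),G)),((K,M),A))).
That clade contains 10 terminal taxa: A, E, F, G, H, J, K, L, M, N.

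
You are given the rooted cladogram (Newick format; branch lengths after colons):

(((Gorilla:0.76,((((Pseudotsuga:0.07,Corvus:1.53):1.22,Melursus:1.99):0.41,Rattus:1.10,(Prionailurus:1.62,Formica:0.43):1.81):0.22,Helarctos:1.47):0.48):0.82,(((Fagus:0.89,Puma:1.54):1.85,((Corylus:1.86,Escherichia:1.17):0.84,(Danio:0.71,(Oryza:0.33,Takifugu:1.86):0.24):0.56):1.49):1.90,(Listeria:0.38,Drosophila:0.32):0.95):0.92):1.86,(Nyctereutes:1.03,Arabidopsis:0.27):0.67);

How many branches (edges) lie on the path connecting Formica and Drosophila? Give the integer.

8

The MRCA of Formica and Drosophila is the node subtending ((Gorilla,((((Pseudotsuga,Corvus),Melursus),Rattus,(Prionailurus,Formica)),Helarctos)),(((Fagus,Puma),((Corylus,Escherichia),(Danio,(Oryza,Takifugu)))),(Listeria,Drosophila))).
From Formica up to that node: 5 branches. From Drosophila up to the same node: 3 branches. Total: 5 + 3 = 8.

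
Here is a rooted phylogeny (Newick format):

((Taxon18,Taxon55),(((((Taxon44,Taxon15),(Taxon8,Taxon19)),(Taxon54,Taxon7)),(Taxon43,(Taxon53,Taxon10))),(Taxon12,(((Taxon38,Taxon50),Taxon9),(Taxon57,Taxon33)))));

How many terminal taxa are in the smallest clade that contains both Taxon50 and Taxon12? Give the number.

6

The MRCA of Taxon50 and Taxon12 is the node subtending (Taxon12,(((Taxon38,Taxon50),Taxon9),(Taxon57,Taxon33))).
That clade contains 6 terminal taxa: Taxon12, Taxon33, Taxon38, Taxon50, Taxon57, Taxon9.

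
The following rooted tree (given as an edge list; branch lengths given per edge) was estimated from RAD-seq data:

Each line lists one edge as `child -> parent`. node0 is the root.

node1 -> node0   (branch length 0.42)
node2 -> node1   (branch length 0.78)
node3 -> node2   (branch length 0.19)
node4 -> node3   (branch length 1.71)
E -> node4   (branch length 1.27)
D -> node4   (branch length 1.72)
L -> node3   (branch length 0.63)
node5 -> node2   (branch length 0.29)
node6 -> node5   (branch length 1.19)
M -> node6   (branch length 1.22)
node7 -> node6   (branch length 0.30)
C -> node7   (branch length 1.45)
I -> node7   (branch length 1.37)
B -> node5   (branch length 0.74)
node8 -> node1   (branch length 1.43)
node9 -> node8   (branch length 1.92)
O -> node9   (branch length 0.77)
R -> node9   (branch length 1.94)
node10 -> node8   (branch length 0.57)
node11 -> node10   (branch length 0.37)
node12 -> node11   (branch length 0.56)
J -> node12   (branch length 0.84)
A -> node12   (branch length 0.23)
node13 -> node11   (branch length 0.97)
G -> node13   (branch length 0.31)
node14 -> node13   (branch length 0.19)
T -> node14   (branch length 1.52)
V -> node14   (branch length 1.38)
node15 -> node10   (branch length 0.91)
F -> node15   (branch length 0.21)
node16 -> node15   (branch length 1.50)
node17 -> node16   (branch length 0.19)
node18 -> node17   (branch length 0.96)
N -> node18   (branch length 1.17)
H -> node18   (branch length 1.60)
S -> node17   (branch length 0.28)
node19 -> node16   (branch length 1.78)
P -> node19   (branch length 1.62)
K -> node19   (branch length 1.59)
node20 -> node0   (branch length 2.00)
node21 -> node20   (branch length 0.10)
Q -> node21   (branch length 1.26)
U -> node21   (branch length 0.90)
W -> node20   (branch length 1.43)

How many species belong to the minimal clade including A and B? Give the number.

20

The MRCA of A and B is the node subtending ((((E,D),L),((M,(C,I)),B)),((O,R),(((J,A),(G,(T,V))),(F,(((N,H),S),(P,K)))))).
That clade contains 20 terminal taxa: A, B, C, D, E, F, G, H, I, J, K, L, M, N, O, P, R, S, T, V.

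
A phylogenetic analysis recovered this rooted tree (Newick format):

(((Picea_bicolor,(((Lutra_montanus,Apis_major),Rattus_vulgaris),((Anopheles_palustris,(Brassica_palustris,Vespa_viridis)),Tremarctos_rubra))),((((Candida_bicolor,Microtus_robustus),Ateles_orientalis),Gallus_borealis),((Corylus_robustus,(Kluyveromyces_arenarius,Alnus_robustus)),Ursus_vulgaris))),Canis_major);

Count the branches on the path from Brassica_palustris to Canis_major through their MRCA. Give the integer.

8

The MRCA of Brassica_palustris and Canis_major is the root of the tree.
From Brassica_palustris up to that node: 7 branches. From Canis_major up to the same node: 1 branch. Total: 7 + 1 = 8.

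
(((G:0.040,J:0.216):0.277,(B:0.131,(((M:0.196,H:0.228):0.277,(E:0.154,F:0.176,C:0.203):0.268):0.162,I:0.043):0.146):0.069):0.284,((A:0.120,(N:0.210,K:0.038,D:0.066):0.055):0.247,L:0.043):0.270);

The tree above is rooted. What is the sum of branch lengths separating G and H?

1.199

The path runs G → … → MRCA → … → H; the MRCA is the node subtending ((G,J),(B,(((M,H),(E,F,C)),I))).
Branch lengths along that path: 0.040 + 0.277 + 0.069 + 0.146 + 0.162 + 0.277 + 0.228 = 1.199.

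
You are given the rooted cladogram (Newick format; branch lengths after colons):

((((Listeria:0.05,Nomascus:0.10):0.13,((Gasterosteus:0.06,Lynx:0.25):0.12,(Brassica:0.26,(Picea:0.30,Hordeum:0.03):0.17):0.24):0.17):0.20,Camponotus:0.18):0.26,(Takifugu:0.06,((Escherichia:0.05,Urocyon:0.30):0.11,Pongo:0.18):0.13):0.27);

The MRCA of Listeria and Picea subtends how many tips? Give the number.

The MRCA of Listeria and Picea is the node subtending ((Listeria,Nomascus),((Gasterosteus,Lynx),(Brassica,(Picea,Hordeum)))).
That clade contains 7 terminal taxa: Brassica, Gasterosteus, Hordeum, Listeria, Lynx, Nomascus, Picea.

7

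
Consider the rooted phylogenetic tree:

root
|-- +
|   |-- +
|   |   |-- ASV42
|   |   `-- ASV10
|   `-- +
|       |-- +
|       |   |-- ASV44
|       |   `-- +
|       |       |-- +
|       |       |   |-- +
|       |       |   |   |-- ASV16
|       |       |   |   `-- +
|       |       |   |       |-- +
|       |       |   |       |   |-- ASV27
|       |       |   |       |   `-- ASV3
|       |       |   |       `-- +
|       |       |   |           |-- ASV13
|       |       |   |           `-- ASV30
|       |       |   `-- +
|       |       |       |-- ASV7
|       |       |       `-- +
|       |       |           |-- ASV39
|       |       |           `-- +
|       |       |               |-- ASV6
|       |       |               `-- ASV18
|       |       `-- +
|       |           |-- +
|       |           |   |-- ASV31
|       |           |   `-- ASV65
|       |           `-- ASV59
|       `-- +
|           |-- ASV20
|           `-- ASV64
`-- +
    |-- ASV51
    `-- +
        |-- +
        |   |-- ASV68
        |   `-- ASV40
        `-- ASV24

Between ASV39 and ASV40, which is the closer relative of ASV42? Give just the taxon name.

The MRCA of ASV42 and ASV39 subtends ((ASV42,ASV10),((ASV44,(((ASV16,((ASV27,ASV3),(ASV13,ASV30))),(ASV7,(ASV39,(ASV6,ASV18)))),((ASV31,ASV65),ASV59))),(ASV20,ASV64))) (17 taxa).
The MRCA of ASV42 and ASV40 is the root, subtending the entire tree (21 taxa).
The first is nested inside the second, so ASV42 shares a more recent common ancestor with ASV39.

ASV39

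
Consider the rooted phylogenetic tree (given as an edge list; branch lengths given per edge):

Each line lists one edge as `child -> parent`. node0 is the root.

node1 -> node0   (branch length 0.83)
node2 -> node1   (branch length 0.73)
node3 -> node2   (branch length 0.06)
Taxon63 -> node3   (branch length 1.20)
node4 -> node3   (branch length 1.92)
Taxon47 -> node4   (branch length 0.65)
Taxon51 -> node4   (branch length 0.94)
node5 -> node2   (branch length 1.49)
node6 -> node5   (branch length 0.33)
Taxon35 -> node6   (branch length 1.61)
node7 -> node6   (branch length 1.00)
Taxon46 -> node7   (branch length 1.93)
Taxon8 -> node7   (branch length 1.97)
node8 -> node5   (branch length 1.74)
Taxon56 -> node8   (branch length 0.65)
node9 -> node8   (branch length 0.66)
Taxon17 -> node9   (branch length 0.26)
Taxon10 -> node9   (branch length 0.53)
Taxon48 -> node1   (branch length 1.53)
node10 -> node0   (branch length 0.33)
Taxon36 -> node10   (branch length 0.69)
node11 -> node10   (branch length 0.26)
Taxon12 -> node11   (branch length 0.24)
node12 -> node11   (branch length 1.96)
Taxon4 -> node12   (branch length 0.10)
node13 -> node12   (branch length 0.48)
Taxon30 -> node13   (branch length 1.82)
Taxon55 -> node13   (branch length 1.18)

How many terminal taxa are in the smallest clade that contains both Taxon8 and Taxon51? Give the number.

The MRCA of Taxon8 and Taxon51 is the node subtending ((Taxon63,(Taxon47,Taxon51)),((Taxon35,(Taxon46,Taxon8)),(Taxon56,(Taxon17,Taxon10)))).
That clade contains 9 terminal taxa: Taxon10, Taxon17, Taxon35, Taxon46, Taxon47, Taxon51, Taxon56, Taxon63, Taxon8.

9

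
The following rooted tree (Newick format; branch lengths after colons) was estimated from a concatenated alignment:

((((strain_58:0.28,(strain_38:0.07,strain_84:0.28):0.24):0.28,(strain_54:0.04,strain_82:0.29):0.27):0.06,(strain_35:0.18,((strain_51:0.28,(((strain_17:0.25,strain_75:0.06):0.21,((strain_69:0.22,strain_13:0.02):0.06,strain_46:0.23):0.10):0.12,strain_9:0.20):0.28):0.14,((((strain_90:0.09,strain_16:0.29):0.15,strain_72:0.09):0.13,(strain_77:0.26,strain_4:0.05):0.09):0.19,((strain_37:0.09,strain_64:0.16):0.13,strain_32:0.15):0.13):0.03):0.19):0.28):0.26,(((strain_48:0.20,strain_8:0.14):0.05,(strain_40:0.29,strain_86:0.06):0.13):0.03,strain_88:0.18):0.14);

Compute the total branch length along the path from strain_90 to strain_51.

The path runs strain_90 → … → MRCA → … → strain_51; the MRCA is the node subtending ((strain_51,(((strain_17,strain_75),((strain_69,strain_13),strain_46)),strain_9)),((((strain_90,strain_16),strain_72),(strain_77,strain_4)),((strain_37,strain_64),strain_32))).
Branch lengths along that path: 0.09 + 0.15 + 0.13 + 0.19 + 0.03 + 0.14 + 0.28 = 1.01.

1.01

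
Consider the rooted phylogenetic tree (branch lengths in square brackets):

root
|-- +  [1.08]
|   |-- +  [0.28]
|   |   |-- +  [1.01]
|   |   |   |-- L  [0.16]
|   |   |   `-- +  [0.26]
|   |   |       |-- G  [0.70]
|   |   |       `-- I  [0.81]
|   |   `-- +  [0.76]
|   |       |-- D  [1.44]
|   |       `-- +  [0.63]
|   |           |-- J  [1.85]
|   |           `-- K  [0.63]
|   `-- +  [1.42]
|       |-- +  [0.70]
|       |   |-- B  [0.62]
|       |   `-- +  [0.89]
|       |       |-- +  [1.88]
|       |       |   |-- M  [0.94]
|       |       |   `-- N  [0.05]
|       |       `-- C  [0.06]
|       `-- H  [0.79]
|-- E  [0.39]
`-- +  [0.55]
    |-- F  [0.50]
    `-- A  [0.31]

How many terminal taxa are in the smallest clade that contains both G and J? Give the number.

6

The MRCA of G and J is the node subtending ((L,(G,I)),(D,(J,K))).
That clade contains 6 terminal taxa: D, G, I, J, K, L.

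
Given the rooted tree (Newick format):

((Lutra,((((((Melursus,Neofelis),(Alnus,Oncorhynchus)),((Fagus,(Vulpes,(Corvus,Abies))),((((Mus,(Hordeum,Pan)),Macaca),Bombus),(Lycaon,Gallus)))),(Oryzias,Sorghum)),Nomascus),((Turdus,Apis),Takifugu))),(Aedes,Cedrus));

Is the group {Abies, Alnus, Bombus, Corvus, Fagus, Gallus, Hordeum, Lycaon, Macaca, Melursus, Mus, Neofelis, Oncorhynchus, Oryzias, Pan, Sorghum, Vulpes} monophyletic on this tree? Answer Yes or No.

Yes

The most recent common ancestor of these taxa subtends ((((Melursus,Neofelis),(Alnus,Oncorhynchus)),((Fagus,(Vulpes,(Corvus,Abies))),((((Mus,(Hordeum,Pan)),Macaca),Bombus),(Lycaon,Gallus)))),(Oryzias,Sorghum)).
That clade has exactly 17 tips — every listed taxon and nothing else — so the group is monophyletic.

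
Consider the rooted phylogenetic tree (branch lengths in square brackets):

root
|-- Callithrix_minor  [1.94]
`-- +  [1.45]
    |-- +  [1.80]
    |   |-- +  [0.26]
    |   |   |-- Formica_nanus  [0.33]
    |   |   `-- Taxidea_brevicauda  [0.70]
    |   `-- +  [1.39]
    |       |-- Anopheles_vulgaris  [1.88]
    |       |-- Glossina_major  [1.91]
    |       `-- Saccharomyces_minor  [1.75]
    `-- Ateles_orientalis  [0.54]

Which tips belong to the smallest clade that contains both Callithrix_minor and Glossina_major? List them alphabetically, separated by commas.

Anopheles_vulgaris, Ateles_orientalis, Callithrix_minor, Formica_nanus, Glossina_major, Saccharomyces_minor, Taxidea_brevicauda

Tracing Callithrix_minor: it attaches directly to the root.
Tracing Glossina_major: it sits inside (Anopheles_vulgaris,Glossina_major,Saccharomyces_minor).
The smallest clade enclosing both is the whole tree (their MRCA is the root), so the answer is all 7 tips in alphabetical order.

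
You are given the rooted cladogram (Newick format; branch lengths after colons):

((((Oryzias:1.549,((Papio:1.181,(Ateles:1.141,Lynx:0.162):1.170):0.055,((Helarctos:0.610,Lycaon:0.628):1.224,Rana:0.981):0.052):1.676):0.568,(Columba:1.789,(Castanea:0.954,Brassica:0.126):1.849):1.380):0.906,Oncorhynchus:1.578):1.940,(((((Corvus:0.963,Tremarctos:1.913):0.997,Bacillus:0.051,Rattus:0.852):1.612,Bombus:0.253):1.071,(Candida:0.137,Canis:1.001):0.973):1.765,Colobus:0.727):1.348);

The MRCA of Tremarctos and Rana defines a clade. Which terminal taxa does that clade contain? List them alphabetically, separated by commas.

Ateles, Bacillus, Bombus, Brassica, Candida, Canis, Castanea, Colobus, Columba, Corvus, Helarctos, Lycaon, Lynx, Oncorhynchus, Oryzias, Papio, Rana, Rattus, Tremarctos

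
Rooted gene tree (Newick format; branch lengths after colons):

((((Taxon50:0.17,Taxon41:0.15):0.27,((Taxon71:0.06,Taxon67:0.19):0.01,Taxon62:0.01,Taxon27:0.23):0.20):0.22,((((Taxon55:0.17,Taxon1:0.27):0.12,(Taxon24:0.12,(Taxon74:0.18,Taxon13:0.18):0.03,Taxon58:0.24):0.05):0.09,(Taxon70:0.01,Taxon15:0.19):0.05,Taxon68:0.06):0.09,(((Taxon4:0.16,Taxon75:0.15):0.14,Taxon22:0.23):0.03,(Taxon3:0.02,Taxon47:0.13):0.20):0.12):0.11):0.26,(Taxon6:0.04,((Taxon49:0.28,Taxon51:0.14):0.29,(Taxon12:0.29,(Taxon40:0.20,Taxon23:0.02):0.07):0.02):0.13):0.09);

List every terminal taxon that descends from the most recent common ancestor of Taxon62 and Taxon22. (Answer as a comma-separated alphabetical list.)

Tracing Taxon62: it sits inside ((Taxon71,Taxon67),Taxon62,Taxon27).
Tracing Taxon22: it sits inside ((Taxon4,Taxon75),Taxon22).
The smallest clade enclosing both is (((Taxon50,Taxon41),((Taxon71,Taxon67),Taxon62,Taxon27)),((((Taxon55,Taxon1),(Taxon24,(Taxon74,Taxon13),Taxon58)),(Taxon70,Taxon15),Taxon68),(((Taxon4,Taxon75),Taxon22),(Taxon3,Taxon47)))); the answer is its 20 terminal taxa in alphabetical order.

Taxon1, Taxon13, Taxon15, Taxon22, Taxon24, Taxon27, Taxon3, Taxon4, Taxon41, Taxon47, Taxon50, Taxon55, Taxon58, Taxon62, Taxon67, Taxon68, Taxon70, Taxon71, Taxon74, Taxon75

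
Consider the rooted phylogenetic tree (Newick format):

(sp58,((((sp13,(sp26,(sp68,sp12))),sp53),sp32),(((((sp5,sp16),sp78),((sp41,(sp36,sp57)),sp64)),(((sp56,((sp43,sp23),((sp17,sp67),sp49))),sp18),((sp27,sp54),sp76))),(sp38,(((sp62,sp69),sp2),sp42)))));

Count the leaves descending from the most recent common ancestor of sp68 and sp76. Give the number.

28

The MRCA of sp68 and sp76 is the node subtending ((((sp13,(sp26,(sp68,sp12))),sp53),sp32),(((((sp5,sp16),sp78),((sp41,(sp36,sp57)),sp64)),(((sp56,((sp43,sp23),((sp17,sp67),sp49))),sp18),((sp27,sp54),sp76))),(sp38,(((sp62,sp69),sp2),sp42)))).
That clade contains 28 terminal taxa: sp12, sp13, sp16, sp17, sp18, sp2, sp23, sp26, sp27, sp32, sp36, sp38, sp41, sp42, sp43, sp49, sp5, sp53, sp54, sp56, sp57, sp62, sp64, sp67, sp68, sp69, sp76, sp78.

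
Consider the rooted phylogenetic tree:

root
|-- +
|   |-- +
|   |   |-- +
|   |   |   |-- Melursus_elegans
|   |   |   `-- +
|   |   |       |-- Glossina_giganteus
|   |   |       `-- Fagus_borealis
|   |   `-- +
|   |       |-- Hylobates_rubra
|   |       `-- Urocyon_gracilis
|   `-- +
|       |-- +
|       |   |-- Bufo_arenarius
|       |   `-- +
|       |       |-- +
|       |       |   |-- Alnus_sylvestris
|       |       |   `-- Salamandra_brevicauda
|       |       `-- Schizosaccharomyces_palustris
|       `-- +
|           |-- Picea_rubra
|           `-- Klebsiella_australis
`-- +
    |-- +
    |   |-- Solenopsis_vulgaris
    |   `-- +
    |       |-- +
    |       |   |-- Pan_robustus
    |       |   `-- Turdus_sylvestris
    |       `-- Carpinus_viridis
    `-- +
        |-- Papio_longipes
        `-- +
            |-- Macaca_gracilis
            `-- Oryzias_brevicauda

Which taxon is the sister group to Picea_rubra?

Picea_rubra attaches to the tree at the node subtending (Picea_rubra,Klebsiella_australis).
The other lineage descending from that same node — the sister group — is the single tip Klebsiella_australis.

Klebsiella_australis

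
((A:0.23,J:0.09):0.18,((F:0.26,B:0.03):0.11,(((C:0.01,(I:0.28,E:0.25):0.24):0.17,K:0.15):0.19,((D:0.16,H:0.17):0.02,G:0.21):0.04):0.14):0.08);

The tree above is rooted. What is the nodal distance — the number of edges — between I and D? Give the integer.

7

The MRCA of I and D is the node subtending (((C,(I,E)),K),((D,H),G)).
From I up to that node: 4 branches. From D up to the same node: 3 branches. Total: 4 + 3 = 7.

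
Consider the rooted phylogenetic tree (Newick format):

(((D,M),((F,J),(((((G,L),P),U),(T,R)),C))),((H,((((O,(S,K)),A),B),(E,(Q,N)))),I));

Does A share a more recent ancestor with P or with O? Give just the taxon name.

The MRCA of A and O subtends ((O,(S,K)),A) (4 taxa).
The MRCA of A and P is the root, subtending the entire tree (21 taxa).
The first is nested inside the second, so A shares a more recent common ancestor with O.

O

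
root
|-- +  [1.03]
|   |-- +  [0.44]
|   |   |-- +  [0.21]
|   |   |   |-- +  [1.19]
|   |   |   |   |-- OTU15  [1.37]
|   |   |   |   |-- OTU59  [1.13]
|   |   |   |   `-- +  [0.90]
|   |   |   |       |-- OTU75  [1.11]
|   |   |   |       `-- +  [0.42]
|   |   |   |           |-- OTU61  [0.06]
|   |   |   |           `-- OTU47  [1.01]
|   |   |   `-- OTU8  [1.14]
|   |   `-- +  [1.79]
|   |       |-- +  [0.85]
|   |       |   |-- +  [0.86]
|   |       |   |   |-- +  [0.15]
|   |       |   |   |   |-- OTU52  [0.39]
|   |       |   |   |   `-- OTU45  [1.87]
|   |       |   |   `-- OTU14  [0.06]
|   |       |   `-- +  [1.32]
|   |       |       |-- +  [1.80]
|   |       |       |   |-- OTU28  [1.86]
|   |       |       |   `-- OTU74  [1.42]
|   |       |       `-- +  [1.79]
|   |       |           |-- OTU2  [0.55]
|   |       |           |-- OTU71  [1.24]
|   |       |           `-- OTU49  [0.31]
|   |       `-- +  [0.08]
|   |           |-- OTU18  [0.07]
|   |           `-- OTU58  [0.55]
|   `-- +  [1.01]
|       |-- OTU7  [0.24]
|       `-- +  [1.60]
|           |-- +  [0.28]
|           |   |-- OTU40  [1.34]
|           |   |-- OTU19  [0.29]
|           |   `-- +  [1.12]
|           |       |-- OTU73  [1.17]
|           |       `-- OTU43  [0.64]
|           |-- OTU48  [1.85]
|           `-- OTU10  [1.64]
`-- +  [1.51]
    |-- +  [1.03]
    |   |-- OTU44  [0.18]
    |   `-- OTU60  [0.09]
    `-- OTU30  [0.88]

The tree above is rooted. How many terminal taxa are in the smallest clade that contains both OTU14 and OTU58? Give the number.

The MRCA of OTU14 and OTU58 is the node subtending ((((OTU52,OTU45),OTU14),((OTU28,OTU74),(OTU2,OTU71,OTU49))),(OTU18,OTU58)).
That clade contains 10 terminal taxa: OTU14, OTU18, OTU2, OTU28, OTU45, OTU49, OTU52, OTU58, OTU71, OTU74.

10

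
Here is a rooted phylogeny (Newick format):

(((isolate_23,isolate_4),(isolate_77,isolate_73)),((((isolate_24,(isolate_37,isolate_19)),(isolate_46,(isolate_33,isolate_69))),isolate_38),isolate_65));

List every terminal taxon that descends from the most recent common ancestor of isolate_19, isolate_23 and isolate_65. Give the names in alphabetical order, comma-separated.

isolate_19, isolate_23, isolate_24, isolate_33, isolate_37, isolate_38, isolate_4, isolate_46, isolate_65, isolate_69, isolate_73, isolate_77

Tracing isolate_19: it sits inside (isolate_37,isolate_19).
Tracing isolate_23: it sits inside (isolate_23,isolate_4).
Tracing isolate_65: it sits inside ((((isolate_24,(isolate_37,isolate_19)),(isolate_46,(isolate_33,isolate_69))),isolate_38),isolate_65).
The smallest clade enclosing all 3 is the whole tree (their MRCA is the root), so the answer is all 12 tips in alphabetical order.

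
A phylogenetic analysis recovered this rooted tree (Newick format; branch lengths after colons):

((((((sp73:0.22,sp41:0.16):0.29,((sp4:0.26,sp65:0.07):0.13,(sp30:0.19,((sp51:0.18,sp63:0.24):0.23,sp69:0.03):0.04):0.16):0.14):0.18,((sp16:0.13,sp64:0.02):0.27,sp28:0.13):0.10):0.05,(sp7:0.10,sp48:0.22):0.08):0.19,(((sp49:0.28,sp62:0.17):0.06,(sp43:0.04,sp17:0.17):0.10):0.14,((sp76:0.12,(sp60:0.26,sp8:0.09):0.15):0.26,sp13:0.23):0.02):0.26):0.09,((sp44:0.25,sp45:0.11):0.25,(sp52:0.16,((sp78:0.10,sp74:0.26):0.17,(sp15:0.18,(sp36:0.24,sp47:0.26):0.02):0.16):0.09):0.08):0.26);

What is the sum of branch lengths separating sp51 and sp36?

2.11

The path runs sp51 → … → MRCA → … → sp36; the MRCA is the root of the tree.
Branch lengths along that path: 0.18 + 0.23 + 0.04 + 0.16 + 0.14 + 0.18 + 0.05 + 0.19 + 0.09 + 0.26 + 0.08 + 0.09 + 0.16 + 0.02 + 0.24 = 2.11.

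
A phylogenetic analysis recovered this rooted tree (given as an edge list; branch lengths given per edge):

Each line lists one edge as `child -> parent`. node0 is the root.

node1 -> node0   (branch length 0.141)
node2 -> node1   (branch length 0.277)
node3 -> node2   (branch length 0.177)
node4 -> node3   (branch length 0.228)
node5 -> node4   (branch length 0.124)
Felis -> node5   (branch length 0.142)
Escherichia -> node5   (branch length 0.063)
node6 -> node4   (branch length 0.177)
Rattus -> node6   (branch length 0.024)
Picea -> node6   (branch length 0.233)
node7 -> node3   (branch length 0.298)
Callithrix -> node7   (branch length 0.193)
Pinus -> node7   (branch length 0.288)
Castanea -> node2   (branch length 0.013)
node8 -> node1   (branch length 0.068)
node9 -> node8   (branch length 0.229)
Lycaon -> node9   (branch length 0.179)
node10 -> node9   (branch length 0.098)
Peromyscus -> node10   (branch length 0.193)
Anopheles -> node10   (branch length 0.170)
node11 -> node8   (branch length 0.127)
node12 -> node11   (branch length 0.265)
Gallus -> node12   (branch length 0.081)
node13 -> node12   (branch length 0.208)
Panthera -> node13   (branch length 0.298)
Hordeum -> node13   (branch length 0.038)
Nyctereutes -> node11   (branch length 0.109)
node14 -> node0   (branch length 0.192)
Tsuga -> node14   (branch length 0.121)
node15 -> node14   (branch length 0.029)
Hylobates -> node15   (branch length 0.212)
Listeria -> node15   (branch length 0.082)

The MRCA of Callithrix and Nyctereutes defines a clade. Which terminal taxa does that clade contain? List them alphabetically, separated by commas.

Tracing Callithrix: it sits inside (Callithrix,Pinus).
Tracing Nyctereutes: it sits inside ((Gallus,(Panthera,Hordeum)),Nyctereutes).
The smallest clade enclosing both is (((((Felis,Escherichia),(Rattus,Picea)),(Callithrix,Pinus)),Castanea),((Lycaon,(Peromyscus,Anopheles)),((Gallus,(Panthera,Hordeum)),Nyctereutes))); the answer is its 14 terminal taxa in alphabetical order.

Anopheles, Callithrix, Castanea, Escherichia, Felis, Gallus, Hordeum, Lycaon, Nyctereutes, Panthera, Peromyscus, Picea, Pinus, Rattus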